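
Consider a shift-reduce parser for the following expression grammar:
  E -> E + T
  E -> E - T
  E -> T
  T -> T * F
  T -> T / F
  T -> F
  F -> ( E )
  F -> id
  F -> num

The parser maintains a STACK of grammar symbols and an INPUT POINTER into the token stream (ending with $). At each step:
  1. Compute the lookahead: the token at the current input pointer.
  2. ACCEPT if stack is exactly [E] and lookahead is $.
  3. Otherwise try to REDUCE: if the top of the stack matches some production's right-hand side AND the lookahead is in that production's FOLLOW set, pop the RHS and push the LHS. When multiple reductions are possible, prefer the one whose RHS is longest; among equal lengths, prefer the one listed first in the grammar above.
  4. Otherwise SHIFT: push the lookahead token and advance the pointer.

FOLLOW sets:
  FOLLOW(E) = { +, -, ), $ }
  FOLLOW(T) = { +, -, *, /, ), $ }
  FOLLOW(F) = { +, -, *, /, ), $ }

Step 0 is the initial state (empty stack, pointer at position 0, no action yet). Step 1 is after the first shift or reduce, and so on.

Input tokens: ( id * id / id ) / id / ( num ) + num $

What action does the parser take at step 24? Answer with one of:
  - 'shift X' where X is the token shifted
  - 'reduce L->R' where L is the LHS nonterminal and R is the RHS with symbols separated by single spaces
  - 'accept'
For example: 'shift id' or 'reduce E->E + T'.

Step 1: shift (. Stack=[(] ptr=1 lookahead=id remaining=[id * id / id ) / id / ( num ) + num $]
Step 2: shift id. Stack=[( id] ptr=2 lookahead=* remaining=[* id / id ) / id / ( num ) + num $]
Step 3: reduce F->id. Stack=[( F] ptr=2 lookahead=* remaining=[* id / id ) / id / ( num ) + num $]
Step 4: reduce T->F. Stack=[( T] ptr=2 lookahead=* remaining=[* id / id ) / id / ( num ) + num $]
Step 5: shift *. Stack=[( T *] ptr=3 lookahead=id remaining=[id / id ) / id / ( num ) + num $]
Step 6: shift id. Stack=[( T * id] ptr=4 lookahead=/ remaining=[/ id ) / id / ( num ) + num $]
Step 7: reduce F->id. Stack=[( T * F] ptr=4 lookahead=/ remaining=[/ id ) / id / ( num ) + num $]
Step 8: reduce T->T * F. Stack=[( T] ptr=4 lookahead=/ remaining=[/ id ) / id / ( num ) + num $]
Step 9: shift /. Stack=[( T /] ptr=5 lookahead=id remaining=[id ) / id / ( num ) + num $]
Step 10: shift id. Stack=[( T / id] ptr=6 lookahead=) remaining=[) / id / ( num ) + num $]
Step 11: reduce F->id. Stack=[( T / F] ptr=6 lookahead=) remaining=[) / id / ( num ) + num $]
Step 12: reduce T->T / F. Stack=[( T] ptr=6 lookahead=) remaining=[) / id / ( num ) + num $]
Step 13: reduce E->T. Stack=[( E] ptr=6 lookahead=) remaining=[) / id / ( num ) + num $]
Step 14: shift ). Stack=[( E )] ptr=7 lookahead=/ remaining=[/ id / ( num ) + num $]
Step 15: reduce F->( E ). Stack=[F] ptr=7 lookahead=/ remaining=[/ id / ( num ) + num $]
Step 16: reduce T->F. Stack=[T] ptr=7 lookahead=/ remaining=[/ id / ( num ) + num $]
Step 17: shift /. Stack=[T /] ptr=8 lookahead=id remaining=[id / ( num ) + num $]
Step 18: shift id. Stack=[T / id] ptr=9 lookahead=/ remaining=[/ ( num ) + num $]
Step 19: reduce F->id. Stack=[T / F] ptr=9 lookahead=/ remaining=[/ ( num ) + num $]
Step 20: reduce T->T / F. Stack=[T] ptr=9 lookahead=/ remaining=[/ ( num ) + num $]
Step 21: shift /. Stack=[T /] ptr=10 lookahead=( remaining=[( num ) + num $]
Step 22: shift (. Stack=[T / (] ptr=11 lookahead=num remaining=[num ) + num $]
Step 23: shift num. Stack=[T / ( num] ptr=12 lookahead=) remaining=[) + num $]
Step 24: reduce F->num. Stack=[T / ( F] ptr=12 lookahead=) remaining=[) + num $]

Answer: reduce F->num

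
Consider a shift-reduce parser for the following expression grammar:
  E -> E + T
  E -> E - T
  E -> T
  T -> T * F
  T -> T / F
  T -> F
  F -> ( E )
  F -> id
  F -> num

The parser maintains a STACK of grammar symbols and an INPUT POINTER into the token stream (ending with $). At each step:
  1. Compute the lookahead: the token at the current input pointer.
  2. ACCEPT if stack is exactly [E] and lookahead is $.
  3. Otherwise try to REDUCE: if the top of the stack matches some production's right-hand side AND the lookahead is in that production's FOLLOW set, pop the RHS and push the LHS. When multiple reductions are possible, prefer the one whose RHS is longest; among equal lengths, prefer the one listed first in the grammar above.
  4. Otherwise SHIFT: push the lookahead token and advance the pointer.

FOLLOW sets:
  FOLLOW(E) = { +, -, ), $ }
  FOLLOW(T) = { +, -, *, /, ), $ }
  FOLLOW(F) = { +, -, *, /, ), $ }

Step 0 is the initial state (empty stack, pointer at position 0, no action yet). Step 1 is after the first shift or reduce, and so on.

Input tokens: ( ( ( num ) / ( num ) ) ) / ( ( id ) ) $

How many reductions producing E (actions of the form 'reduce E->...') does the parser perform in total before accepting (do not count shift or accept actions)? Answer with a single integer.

Answer: 7

Derivation:
Step 1: shift (. Stack=[(] ptr=1 lookahead=( remaining=[( ( num ) / ( num ) ) ) / ( ( id ) ) $]
Step 2: shift (. Stack=[( (] ptr=2 lookahead=( remaining=[( num ) / ( num ) ) ) / ( ( id ) ) $]
Step 3: shift (. Stack=[( ( (] ptr=3 lookahead=num remaining=[num ) / ( num ) ) ) / ( ( id ) ) $]
Step 4: shift num. Stack=[( ( ( num] ptr=4 lookahead=) remaining=[) / ( num ) ) ) / ( ( id ) ) $]
Step 5: reduce F->num. Stack=[( ( ( F] ptr=4 lookahead=) remaining=[) / ( num ) ) ) / ( ( id ) ) $]
Step 6: reduce T->F. Stack=[( ( ( T] ptr=4 lookahead=) remaining=[) / ( num ) ) ) / ( ( id ) ) $]
Step 7: reduce E->T. Stack=[( ( ( E] ptr=4 lookahead=) remaining=[) / ( num ) ) ) / ( ( id ) ) $]
Step 8: shift ). Stack=[( ( ( E )] ptr=5 lookahead=/ remaining=[/ ( num ) ) ) / ( ( id ) ) $]
Step 9: reduce F->( E ). Stack=[( ( F] ptr=5 lookahead=/ remaining=[/ ( num ) ) ) / ( ( id ) ) $]
Step 10: reduce T->F. Stack=[( ( T] ptr=5 lookahead=/ remaining=[/ ( num ) ) ) / ( ( id ) ) $]
Step 11: shift /. Stack=[( ( T /] ptr=6 lookahead=( remaining=[( num ) ) ) / ( ( id ) ) $]
Step 12: shift (. Stack=[( ( T / (] ptr=7 lookahead=num remaining=[num ) ) ) / ( ( id ) ) $]
Step 13: shift num. Stack=[( ( T / ( num] ptr=8 lookahead=) remaining=[) ) ) / ( ( id ) ) $]
Step 14: reduce F->num. Stack=[( ( T / ( F] ptr=8 lookahead=) remaining=[) ) ) / ( ( id ) ) $]
Step 15: reduce T->F. Stack=[( ( T / ( T] ptr=8 lookahead=) remaining=[) ) ) / ( ( id ) ) $]
Step 16: reduce E->T. Stack=[( ( T / ( E] ptr=8 lookahead=) remaining=[) ) ) / ( ( id ) ) $]
Step 17: shift ). Stack=[( ( T / ( E )] ptr=9 lookahead=) remaining=[) ) / ( ( id ) ) $]
Step 18: reduce F->( E ). Stack=[( ( T / F] ptr=9 lookahead=) remaining=[) ) / ( ( id ) ) $]
Step 19: reduce T->T / F. Stack=[( ( T] ptr=9 lookahead=) remaining=[) ) / ( ( id ) ) $]
Step 20: reduce E->T. Stack=[( ( E] ptr=9 lookahead=) remaining=[) ) / ( ( id ) ) $]
Step 21: shift ). Stack=[( ( E )] ptr=10 lookahead=) remaining=[) / ( ( id ) ) $]
Step 22: reduce F->( E ). Stack=[( F] ptr=10 lookahead=) remaining=[) / ( ( id ) ) $]
Step 23: reduce T->F. Stack=[( T] ptr=10 lookahead=) remaining=[) / ( ( id ) ) $]
Step 24: reduce E->T. Stack=[( E] ptr=10 lookahead=) remaining=[) / ( ( id ) ) $]
Step 25: shift ). Stack=[( E )] ptr=11 lookahead=/ remaining=[/ ( ( id ) ) $]
Step 26: reduce F->( E ). Stack=[F] ptr=11 lookahead=/ remaining=[/ ( ( id ) ) $]
Step 27: reduce T->F. Stack=[T] ptr=11 lookahead=/ remaining=[/ ( ( id ) ) $]
Step 28: shift /. Stack=[T /] ptr=12 lookahead=( remaining=[( ( id ) ) $]
Step 29: shift (. Stack=[T / (] ptr=13 lookahead=( remaining=[( id ) ) $]
Step 30: shift (. Stack=[T / ( (] ptr=14 lookahead=id remaining=[id ) ) $]
Step 31: shift id. Stack=[T / ( ( id] ptr=15 lookahead=) remaining=[) ) $]
Step 32: reduce F->id. Stack=[T / ( ( F] ptr=15 lookahead=) remaining=[) ) $]
Step 33: reduce T->F. Stack=[T / ( ( T] ptr=15 lookahead=) remaining=[) ) $]
Step 34: reduce E->T. Stack=[T / ( ( E] ptr=15 lookahead=) remaining=[) ) $]
Step 35: shift ). Stack=[T / ( ( E )] ptr=16 lookahead=) remaining=[) $]
Step 36: reduce F->( E ). Stack=[T / ( F] ptr=16 lookahead=) remaining=[) $]
Step 37: reduce T->F. Stack=[T / ( T] ptr=16 lookahead=) remaining=[) $]
Step 38: reduce E->T. Stack=[T / ( E] ptr=16 lookahead=) remaining=[) $]
Step 39: shift ). Stack=[T / ( E )] ptr=17 lookahead=$ remaining=[$]
Step 40: reduce F->( E ). Stack=[T / F] ptr=17 lookahead=$ remaining=[$]
Step 41: reduce T->T / F. Stack=[T] ptr=17 lookahead=$ remaining=[$]
Step 42: reduce E->T. Stack=[E] ptr=17 lookahead=$ remaining=[$]
Step 43: accept. Stack=[E] ptr=17 lookahead=$ remaining=[$]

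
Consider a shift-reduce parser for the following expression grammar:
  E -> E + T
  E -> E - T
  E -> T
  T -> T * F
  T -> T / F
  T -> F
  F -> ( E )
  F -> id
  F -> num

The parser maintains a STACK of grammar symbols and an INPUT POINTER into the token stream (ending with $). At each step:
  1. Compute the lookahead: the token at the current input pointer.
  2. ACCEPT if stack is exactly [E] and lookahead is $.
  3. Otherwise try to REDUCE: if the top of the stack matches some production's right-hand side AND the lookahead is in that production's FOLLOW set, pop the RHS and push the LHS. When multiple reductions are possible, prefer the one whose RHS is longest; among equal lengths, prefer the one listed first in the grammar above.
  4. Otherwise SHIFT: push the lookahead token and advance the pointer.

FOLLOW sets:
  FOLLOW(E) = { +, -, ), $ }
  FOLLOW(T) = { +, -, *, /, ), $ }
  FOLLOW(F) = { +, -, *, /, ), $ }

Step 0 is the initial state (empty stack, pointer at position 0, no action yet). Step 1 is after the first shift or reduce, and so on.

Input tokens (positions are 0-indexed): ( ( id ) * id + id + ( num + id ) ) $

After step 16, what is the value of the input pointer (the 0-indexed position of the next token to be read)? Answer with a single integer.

Answer: 8

Derivation:
Step 1: shift (. Stack=[(] ptr=1 lookahead=( remaining=[( id ) * id + id + ( num + id ) ) $]
Step 2: shift (. Stack=[( (] ptr=2 lookahead=id remaining=[id ) * id + id + ( num + id ) ) $]
Step 3: shift id. Stack=[( ( id] ptr=3 lookahead=) remaining=[) * id + id + ( num + id ) ) $]
Step 4: reduce F->id. Stack=[( ( F] ptr=3 lookahead=) remaining=[) * id + id + ( num + id ) ) $]
Step 5: reduce T->F. Stack=[( ( T] ptr=3 lookahead=) remaining=[) * id + id + ( num + id ) ) $]
Step 6: reduce E->T. Stack=[( ( E] ptr=3 lookahead=) remaining=[) * id + id + ( num + id ) ) $]
Step 7: shift ). Stack=[( ( E )] ptr=4 lookahead=* remaining=[* id + id + ( num + id ) ) $]
Step 8: reduce F->( E ). Stack=[( F] ptr=4 lookahead=* remaining=[* id + id + ( num + id ) ) $]
Step 9: reduce T->F. Stack=[( T] ptr=4 lookahead=* remaining=[* id + id + ( num + id ) ) $]
Step 10: shift *. Stack=[( T *] ptr=5 lookahead=id remaining=[id + id + ( num + id ) ) $]
Step 11: shift id. Stack=[( T * id] ptr=6 lookahead=+ remaining=[+ id + ( num + id ) ) $]
Step 12: reduce F->id. Stack=[( T * F] ptr=6 lookahead=+ remaining=[+ id + ( num + id ) ) $]
Step 13: reduce T->T * F. Stack=[( T] ptr=6 lookahead=+ remaining=[+ id + ( num + id ) ) $]
Step 14: reduce E->T. Stack=[( E] ptr=6 lookahead=+ remaining=[+ id + ( num + id ) ) $]
Step 15: shift +. Stack=[( E +] ptr=7 lookahead=id remaining=[id + ( num + id ) ) $]
Step 16: shift id. Stack=[( E + id] ptr=8 lookahead=+ remaining=[+ ( num + id ) ) $]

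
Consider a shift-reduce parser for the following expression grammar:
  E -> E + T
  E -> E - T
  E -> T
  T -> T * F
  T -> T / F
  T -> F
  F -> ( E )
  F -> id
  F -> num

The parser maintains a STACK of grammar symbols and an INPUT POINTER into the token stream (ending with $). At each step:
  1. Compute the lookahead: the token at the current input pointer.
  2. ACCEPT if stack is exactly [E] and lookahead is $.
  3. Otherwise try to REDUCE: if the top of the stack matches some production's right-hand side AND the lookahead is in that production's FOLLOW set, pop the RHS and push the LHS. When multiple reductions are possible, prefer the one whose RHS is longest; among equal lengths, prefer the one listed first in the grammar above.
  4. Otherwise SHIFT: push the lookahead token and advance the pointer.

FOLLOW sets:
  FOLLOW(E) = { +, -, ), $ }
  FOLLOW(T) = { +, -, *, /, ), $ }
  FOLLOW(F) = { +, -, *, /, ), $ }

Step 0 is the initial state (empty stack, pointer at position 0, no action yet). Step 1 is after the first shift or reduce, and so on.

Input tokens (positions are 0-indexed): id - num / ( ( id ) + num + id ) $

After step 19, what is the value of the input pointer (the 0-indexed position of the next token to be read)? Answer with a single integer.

Step 1: shift id. Stack=[id] ptr=1 lookahead=- remaining=[- num / ( ( id ) + num + id ) $]
Step 2: reduce F->id. Stack=[F] ptr=1 lookahead=- remaining=[- num / ( ( id ) + num + id ) $]
Step 3: reduce T->F. Stack=[T] ptr=1 lookahead=- remaining=[- num / ( ( id ) + num + id ) $]
Step 4: reduce E->T. Stack=[E] ptr=1 lookahead=- remaining=[- num / ( ( id ) + num + id ) $]
Step 5: shift -. Stack=[E -] ptr=2 lookahead=num remaining=[num / ( ( id ) + num + id ) $]
Step 6: shift num. Stack=[E - num] ptr=3 lookahead=/ remaining=[/ ( ( id ) + num + id ) $]
Step 7: reduce F->num. Stack=[E - F] ptr=3 lookahead=/ remaining=[/ ( ( id ) + num + id ) $]
Step 8: reduce T->F. Stack=[E - T] ptr=3 lookahead=/ remaining=[/ ( ( id ) + num + id ) $]
Step 9: shift /. Stack=[E - T /] ptr=4 lookahead=( remaining=[( ( id ) + num + id ) $]
Step 10: shift (. Stack=[E - T / (] ptr=5 lookahead=( remaining=[( id ) + num + id ) $]
Step 11: shift (. Stack=[E - T / ( (] ptr=6 lookahead=id remaining=[id ) + num + id ) $]
Step 12: shift id. Stack=[E - T / ( ( id] ptr=7 lookahead=) remaining=[) + num + id ) $]
Step 13: reduce F->id. Stack=[E - T / ( ( F] ptr=7 lookahead=) remaining=[) + num + id ) $]
Step 14: reduce T->F. Stack=[E - T / ( ( T] ptr=7 lookahead=) remaining=[) + num + id ) $]
Step 15: reduce E->T. Stack=[E - T / ( ( E] ptr=7 lookahead=) remaining=[) + num + id ) $]
Step 16: shift ). Stack=[E - T / ( ( E )] ptr=8 lookahead=+ remaining=[+ num + id ) $]
Step 17: reduce F->( E ). Stack=[E - T / ( F] ptr=8 lookahead=+ remaining=[+ num + id ) $]
Step 18: reduce T->F. Stack=[E - T / ( T] ptr=8 lookahead=+ remaining=[+ num + id ) $]
Step 19: reduce E->T. Stack=[E - T / ( E] ptr=8 lookahead=+ remaining=[+ num + id ) $]

Answer: 8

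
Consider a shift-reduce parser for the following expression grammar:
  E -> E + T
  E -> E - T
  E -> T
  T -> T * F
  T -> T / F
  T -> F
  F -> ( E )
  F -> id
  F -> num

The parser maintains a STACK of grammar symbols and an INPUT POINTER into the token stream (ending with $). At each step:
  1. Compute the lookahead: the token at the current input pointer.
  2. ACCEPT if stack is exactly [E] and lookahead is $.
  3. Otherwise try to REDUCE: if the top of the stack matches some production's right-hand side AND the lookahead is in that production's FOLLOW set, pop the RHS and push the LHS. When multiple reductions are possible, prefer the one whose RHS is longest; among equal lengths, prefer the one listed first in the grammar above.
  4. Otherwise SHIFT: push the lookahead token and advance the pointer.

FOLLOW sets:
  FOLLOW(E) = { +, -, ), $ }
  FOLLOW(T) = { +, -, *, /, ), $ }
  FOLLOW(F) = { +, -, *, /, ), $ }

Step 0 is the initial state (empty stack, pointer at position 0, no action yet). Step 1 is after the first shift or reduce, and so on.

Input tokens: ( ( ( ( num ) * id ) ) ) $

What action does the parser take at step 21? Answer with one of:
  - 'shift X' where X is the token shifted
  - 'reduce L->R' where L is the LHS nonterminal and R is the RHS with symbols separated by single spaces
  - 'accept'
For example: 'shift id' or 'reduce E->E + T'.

Step 1: shift (. Stack=[(] ptr=1 lookahead=( remaining=[( ( ( num ) * id ) ) ) $]
Step 2: shift (. Stack=[( (] ptr=2 lookahead=( remaining=[( ( num ) * id ) ) ) $]
Step 3: shift (. Stack=[( ( (] ptr=3 lookahead=( remaining=[( num ) * id ) ) ) $]
Step 4: shift (. Stack=[( ( ( (] ptr=4 lookahead=num remaining=[num ) * id ) ) ) $]
Step 5: shift num. Stack=[( ( ( ( num] ptr=5 lookahead=) remaining=[) * id ) ) ) $]
Step 6: reduce F->num. Stack=[( ( ( ( F] ptr=5 lookahead=) remaining=[) * id ) ) ) $]
Step 7: reduce T->F. Stack=[( ( ( ( T] ptr=5 lookahead=) remaining=[) * id ) ) ) $]
Step 8: reduce E->T. Stack=[( ( ( ( E] ptr=5 lookahead=) remaining=[) * id ) ) ) $]
Step 9: shift ). Stack=[( ( ( ( E )] ptr=6 lookahead=* remaining=[* id ) ) ) $]
Step 10: reduce F->( E ). Stack=[( ( ( F] ptr=6 lookahead=* remaining=[* id ) ) ) $]
Step 11: reduce T->F. Stack=[( ( ( T] ptr=6 lookahead=* remaining=[* id ) ) ) $]
Step 12: shift *. Stack=[( ( ( T *] ptr=7 lookahead=id remaining=[id ) ) ) $]
Step 13: shift id. Stack=[( ( ( T * id] ptr=8 lookahead=) remaining=[) ) ) $]
Step 14: reduce F->id. Stack=[( ( ( T * F] ptr=8 lookahead=) remaining=[) ) ) $]
Step 15: reduce T->T * F. Stack=[( ( ( T] ptr=8 lookahead=) remaining=[) ) ) $]
Step 16: reduce E->T. Stack=[( ( ( E] ptr=8 lookahead=) remaining=[) ) ) $]
Step 17: shift ). Stack=[( ( ( E )] ptr=9 lookahead=) remaining=[) ) $]
Step 18: reduce F->( E ). Stack=[( ( F] ptr=9 lookahead=) remaining=[) ) $]
Step 19: reduce T->F. Stack=[( ( T] ptr=9 lookahead=) remaining=[) ) $]
Step 20: reduce E->T. Stack=[( ( E] ptr=9 lookahead=) remaining=[) ) $]
Step 21: shift ). Stack=[( ( E )] ptr=10 lookahead=) remaining=[) $]

Answer: shift )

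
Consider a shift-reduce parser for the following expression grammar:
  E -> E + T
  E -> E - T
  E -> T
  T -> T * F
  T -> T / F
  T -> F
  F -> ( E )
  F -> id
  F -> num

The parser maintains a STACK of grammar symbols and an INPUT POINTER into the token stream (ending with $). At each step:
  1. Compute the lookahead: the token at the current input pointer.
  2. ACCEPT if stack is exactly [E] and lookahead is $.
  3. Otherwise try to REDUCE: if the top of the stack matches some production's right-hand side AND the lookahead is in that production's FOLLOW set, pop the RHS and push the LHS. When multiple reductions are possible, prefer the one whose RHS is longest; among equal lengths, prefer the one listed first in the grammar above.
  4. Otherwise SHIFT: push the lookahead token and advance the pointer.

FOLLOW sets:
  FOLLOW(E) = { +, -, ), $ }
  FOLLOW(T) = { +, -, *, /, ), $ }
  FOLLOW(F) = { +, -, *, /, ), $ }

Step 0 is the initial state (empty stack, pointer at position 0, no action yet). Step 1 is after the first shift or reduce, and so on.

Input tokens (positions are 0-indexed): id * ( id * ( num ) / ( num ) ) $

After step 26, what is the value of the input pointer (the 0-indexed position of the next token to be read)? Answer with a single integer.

Step 1: shift id. Stack=[id] ptr=1 lookahead=* remaining=[* ( id * ( num ) / ( num ) ) $]
Step 2: reduce F->id. Stack=[F] ptr=1 lookahead=* remaining=[* ( id * ( num ) / ( num ) ) $]
Step 3: reduce T->F. Stack=[T] ptr=1 lookahead=* remaining=[* ( id * ( num ) / ( num ) ) $]
Step 4: shift *. Stack=[T *] ptr=2 lookahead=( remaining=[( id * ( num ) / ( num ) ) $]
Step 5: shift (. Stack=[T * (] ptr=3 lookahead=id remaining=[id * ( num ) / ( num ) ) $]
Step 6: shift id. Stack=[T * ( id] ptr=4 lookahead=* remaining=[* ( num ) / ( num ) ) $]
Step 7: reduce F->id. Stack=[T * ( F] ptr=4 lookahead=* remaining=[* ( num ) / ( num ) ) $]
Step 8: reduce T->F. Stack=[T * ( T] ptr=4 lookahead=* remaining=[* ( num ) / ( num ) ) $]
Step 9: shift *. Stack=[T * ( T *] ptr=5 lookahead=( remaining=[( num ) / ( num ) ) $]
Step 10: shift (. Stack=[T * ( T * (] ptr=6 lookahead=num remaining=[num ) / ( num ) ) $]
Step 11: shift num. Stack=[T * ( T * ( num] ptr=7 lookahead=) remaining=[) / ( num ) ) $]
Step 12: reduce F->num. Stack=[T * ( T * ( F] ptr=7 lookahead=) remaining=[) / ( num ) ) $]
Step 13: reduce T->F. Stack=[T * ( T * ( T] ptr=7 lookahead=) remaining=[) / ( num ) ) $]
Step 14: reduce E->T. Stack=[T * ( T * ( E] ptr=7 lookahead=) remaining=[) / ( num ) ) $]
Step 15: shift ). Stack=[T * ( T * ( E )] ptr=8 lookahead=/ remaining=[/ ( num ) ) $]
Step 16: reduce F->( E ). Stack=[T * ( T * F] ptr=8 lookahead=/ remaining=[/ ( num ) ) $]
Step 17: reduce T->T * F. Stack=[T * ( T] ptr=8 lookahead=/ remaining=[/ ( num ) ) $]
Step 18: shift /. Stack=[T * ( T /] ptr=9 lookahead=( remaining=[( num ) ) $]
Step 19: shift (. Stack=[T * ( T / (] ptr=10 lookahead=num remaining=[num ) ) $]
Step 20: shift num. Stack=[T * ( T / ( num] ptr=11 lookahead=) remaining=[) ) $]
Step 21: reduce F->num. Stack=[T * ( T / ( F] ptr=11 lookahead=) remaining=[) ) $]
Step 22: reduce T->F. Stack=[T * ( T / ( T] ptr=11 lookahead=) remaining=[) ) $]
Step 23: reduce E->T. Stack=[T * ( T / ( E] ptr=11 lookahead=) remaining=[) ) $]
Step 24: shift ). Stack=[T * ( T / ( E )] ptr=12 lookahead=) remaining=[) $]
Step 25: reduce F->( E ). Stack=[T * ( T / F] ptr=12 lookahead=) remaining=[) $]
Step 26: reduce T->T / F. Stack=[T * ( T] ptr=12 lookahead=) remaining=[) $]

Answer: 12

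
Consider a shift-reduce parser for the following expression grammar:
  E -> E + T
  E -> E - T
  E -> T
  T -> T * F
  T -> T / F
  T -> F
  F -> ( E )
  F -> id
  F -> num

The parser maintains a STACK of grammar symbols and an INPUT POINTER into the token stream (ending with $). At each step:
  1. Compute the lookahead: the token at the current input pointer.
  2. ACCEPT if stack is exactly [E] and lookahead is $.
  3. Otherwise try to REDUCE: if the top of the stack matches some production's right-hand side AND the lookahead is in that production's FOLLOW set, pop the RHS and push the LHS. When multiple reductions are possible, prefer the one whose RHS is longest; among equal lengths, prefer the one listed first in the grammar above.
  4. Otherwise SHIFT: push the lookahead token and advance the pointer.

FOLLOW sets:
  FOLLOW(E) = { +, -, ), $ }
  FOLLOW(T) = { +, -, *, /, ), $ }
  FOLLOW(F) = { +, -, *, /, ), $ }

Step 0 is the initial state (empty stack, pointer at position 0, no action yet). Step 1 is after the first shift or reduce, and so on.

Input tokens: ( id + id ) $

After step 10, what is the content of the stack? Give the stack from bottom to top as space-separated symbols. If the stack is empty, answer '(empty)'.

Step 1: shift (. Stack=[(] ptr=1 lookahead=id remaining=[id + id ) $]
Step 2: shift id. Stack=[( id] ptr=2 lookahead=+ remaining=[+ id ) $]
Step 3: reduce F->id. Stack=[( F] ptr=2 lookahead=+ remaining=[+ id ) $]
Step 4: reduce T->F. Stack=[( T] ptr=2 lookahead=+ remaining=[+ id ) $]
Step 5: reduce E->T. Stack=[( E] ptr=2 lookahead=+ remaining=[+ id ) $]
Step 6: shift +. Stack=[( E +] ptr=3 lookahead=id remaining=[id ) $]
Step 7: shift id. Stack=[( E + id] ptr=4 lookahead=) remaining=[) $]
Step 8: reduce F->id. Stack=[( E + F] ptr=4 lookahead=) remaining=[) $]
Step 9: reduce T->F. Stack=[( E + T] ptr=4 lookahead=) remaining=[) $]
Step 10: reduce E->E + T. Stack=[( E] ptr=4 lookahead=) remaining=[) $]

Answer: ( E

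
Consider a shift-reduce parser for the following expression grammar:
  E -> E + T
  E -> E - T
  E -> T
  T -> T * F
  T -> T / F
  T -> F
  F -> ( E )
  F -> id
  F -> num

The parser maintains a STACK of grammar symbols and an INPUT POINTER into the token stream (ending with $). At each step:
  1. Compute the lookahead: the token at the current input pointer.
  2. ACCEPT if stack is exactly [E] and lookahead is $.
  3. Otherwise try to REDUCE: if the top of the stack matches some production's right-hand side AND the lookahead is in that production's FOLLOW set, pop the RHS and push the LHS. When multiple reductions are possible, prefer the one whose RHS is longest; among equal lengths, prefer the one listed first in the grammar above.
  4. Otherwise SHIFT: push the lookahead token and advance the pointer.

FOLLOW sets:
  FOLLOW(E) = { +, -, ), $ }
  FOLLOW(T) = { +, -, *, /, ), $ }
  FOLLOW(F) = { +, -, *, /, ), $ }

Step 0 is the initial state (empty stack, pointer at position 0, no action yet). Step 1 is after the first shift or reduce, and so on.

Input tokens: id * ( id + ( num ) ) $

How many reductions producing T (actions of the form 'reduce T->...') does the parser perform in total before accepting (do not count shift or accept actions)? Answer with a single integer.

Step 1: shift id. Stack=[id] ptr=1 lookahead=* remaining=[* ( id + ( num ) ) $]
Step 2: reduce F->id. Stack=[F] ptr=1 lookahead=* remaining=[* ( id + ( num ) ) $]
Step 3: reduce T->F. Stack=[T] ptr=1 lookahead=* remaining=[* ( id + ( num ) ) $]
Step 4: shift *. Stack=[T *] ptr=2 lookahead=( remaining=[( id + ( num ) ) $]
Step 5: shift (. Stack=[T * (] ptr=3 lookahead=id remaining=[id + ( num ) ) $]
Step 6: shift id. Stack=[T * ( id] ptr=4 lookahead=+ remaining=[+ ( num ) ) $]
Step 7: reduce F->id. Stack=[T * ( F] ptr=4 lookahead=+ remaining=[+ ( num ) ) $]
Step 8: reduce T->F. Stack=[T * ( T] ptr=4 lookahead=+ remaining=[+ ( num ) ) $]
Step 9: reduce E->T. Stack=[T * ( E] ptr=4 lookahead=+ remaining=[+ ( num ) ) $]
Step 10: shift +. Stack=[T * ( E +] ptr=5 lookahead=( remaining=[( num ) ) $]
Step 11: shift (. Stack=[T * ( E + (] ptr=6 lookahead=num remaining=[num ) ) $]
Step 12: shift num. Stack=[T * ( E + ( num] ptr=7 lookahead=) remaining=[) ) $]
Step 13: reduce F->num. Stack=[T * ( E + ( F] ptr=7 lookahead=) remaining=[) ) $]
Step 14: reduce T->F. Stack=[T * ( E + ( T] ptr=7 lookahead=) remaining=[) ) $]
Step 15: reduce E->T. Stack=[T * ( E + ( E] ptr=7 lookahead=) remaining=[) ) $]
Step 16: shift ). Stack=[T * ( E + ( E )] ptr=8 lookahead=) remaining=[) $]
Step 17: reduce F->( E ). Stack=[T * ( E + F] ptr=8 lookahead=) remaining=[) $]
Step 18: reduce T->F. Stack=[T * ( E + T] ptr=8 lookahead=) remaining=[) $]
Step 19: reduce E->E + T. Stack=[T * ( E] ptr=8 lookahead=) remaining=[) $]
Step 20: shift ). Stack=[T * ( E )] ptr=9 lookahead=$ remaining=[$]
Step 21: reduce F->( E ). Stack=[T * F] ptr=9 lookahead=$ remaining=[$]
Step 22: reduce T->T * F. Stack=[T] ptr=9 lookahead=$ remaining=[$]
Step 23: reduce E->T. Stack=[E] ptr=9 lookahead=$ remaining=[$]
Step 24: accept. Stack=[E] ptr=9 lookahead=$ remaining=[$]

Answer: 5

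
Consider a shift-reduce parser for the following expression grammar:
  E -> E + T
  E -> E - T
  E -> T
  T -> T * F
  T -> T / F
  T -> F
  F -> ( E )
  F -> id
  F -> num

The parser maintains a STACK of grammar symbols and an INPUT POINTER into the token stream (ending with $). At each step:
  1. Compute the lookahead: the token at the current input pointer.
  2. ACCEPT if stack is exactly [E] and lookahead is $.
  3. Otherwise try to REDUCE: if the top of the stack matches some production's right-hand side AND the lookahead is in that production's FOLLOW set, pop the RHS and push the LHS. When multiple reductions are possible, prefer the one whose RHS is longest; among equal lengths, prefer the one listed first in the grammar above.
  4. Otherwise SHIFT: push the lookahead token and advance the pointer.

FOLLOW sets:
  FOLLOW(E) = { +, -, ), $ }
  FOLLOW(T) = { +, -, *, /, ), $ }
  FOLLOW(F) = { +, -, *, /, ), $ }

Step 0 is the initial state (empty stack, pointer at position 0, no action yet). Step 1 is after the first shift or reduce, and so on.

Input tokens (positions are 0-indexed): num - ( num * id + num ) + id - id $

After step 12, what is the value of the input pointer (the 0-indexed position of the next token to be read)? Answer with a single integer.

Answer: 6

Derivation:
Step 1: shift num. Stack=[num] ptr=1 lookahead=- remaining=[- ( num * id + num ) + id - id $]
Step 2: reduce F->num. Stack=[F] ptr=1 lookahead=- remaining=[- ( num * id + num ) + id - id $]
Step 3: reduce T->F. Stack=[T] ptr=1 lookahead=- remaining=[- ( num * id + num ) + id - id $]
Step 4: reduce E->T. Stack=[E] ptr=1 lookahead=- remaining=[- ( num * id + num ) + id - id $]
Step 5: shift -. Stack=[E -] ptr=2 lookahead=( remaining=[( num * id + num ) + id - id $]
Step 6: shift (. Stack=[E - (] ptr=3 lookahead=num remaining=[num * id + num ) + id - id $]
Step 7: shift num. Stack=[E - ( num] ptr=4 lookahead=* remaining=[* id + num ) + id - id $]
Step 8: reduce F->num. Stack=[E - ( F] ptr=4 lookahead=* remaining=[* id + num ) + id - id $]
Step 9: reduce T->F. Stack=[E - ( T] ptr=4 lookahead=* remaining=[* id + num ) + id - id $]
Step 10: shift *. Stack=[E - ( T *] ptr=5 lookahead=id remaining=[id + num ) + id - id $]
Step 11: shift id. Stack=[E - ( T * id] ptr=6 lookahead=+ remaining=[+ num ) + id - id $]
Step 12: reduce F->id. Stack=[E - ( T * F] ptr=6 lookahead=+ remaining=[+ num ) + id - id $]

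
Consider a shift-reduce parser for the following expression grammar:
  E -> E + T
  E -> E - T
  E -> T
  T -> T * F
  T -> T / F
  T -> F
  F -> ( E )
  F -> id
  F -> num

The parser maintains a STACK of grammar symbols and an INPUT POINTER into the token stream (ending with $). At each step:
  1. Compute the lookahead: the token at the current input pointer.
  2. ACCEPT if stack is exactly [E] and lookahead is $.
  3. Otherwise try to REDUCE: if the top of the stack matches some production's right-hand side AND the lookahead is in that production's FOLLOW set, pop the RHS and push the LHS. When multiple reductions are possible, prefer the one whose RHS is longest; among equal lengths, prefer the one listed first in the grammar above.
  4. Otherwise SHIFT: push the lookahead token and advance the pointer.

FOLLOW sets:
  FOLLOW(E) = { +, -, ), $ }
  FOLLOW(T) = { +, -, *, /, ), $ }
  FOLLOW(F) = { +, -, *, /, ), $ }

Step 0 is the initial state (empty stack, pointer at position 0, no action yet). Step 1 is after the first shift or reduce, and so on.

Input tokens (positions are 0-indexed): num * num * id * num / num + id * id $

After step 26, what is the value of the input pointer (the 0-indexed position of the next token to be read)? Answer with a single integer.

Answer: 13

Derivation:
Step 1: shift num. Stack=[num] ptr=1 lookahead=* remaining=[* num * id * num / num + id * id $]
Step 2: reduce F->num. Stack=[F] ptr=1 lookahead=* remaining=[* num * id * num / num + id * id $]
Step 3: reduce T->F. Stack=[T] ptr=1 lookahead=* remaining=[* num * id * num / num + id * id $]
Step 4: shift *. Stack=[T *] ptr=2 lookahead=num remaining=[num * id * num / num + id * id $]
Step 5: shift num. Stack=[T * num] ptr=3 lookahead=* remaining=[* id * num / num + id * id $]
Step 6: reduce F->num. Stack=[T * F] ptr=3 lookahead=* remaining=[* id * num / num + id * id $]
Step 7: reduce T->T * F. Stack=[T] ptr=3 lookahead=* remaining=[* id * num / num + id * id $]
Step 8: shift *. Stack=[T *] ptr=4 lookahead=id remaining=[id * num / num + id * id $]
Step 9: shift id. Stack=[T * id] ptr=5 lookahead=* remaining=[* num / num + id * id $]
Step 10: reduce F->id. Stack=[T * F] ptr=5 lookahead=* remaining=[* num / num + id * id $]
Step 11: reduce T->T * F. Stack=[T] ptr=5 lookahead=* remaining=[* num / num + id * id $]
Step 12: shift *. Stack=[T *] ptr=6 lookahead=num remaining=[num / num + id * id $]
Step 13: shift num. Stack=[T * num] ptr=7 lookahead=/ remaining=[/ num + id * id $]
Step 14: reduce F->num. Stack=[T * F] ptr=7 lookahead=/ remaining=[/ num + id * id $]
Step 15: reduce T->T * F. Stack=[T] ptr=7 lookahead=/ remaining=[/ num + id * id $]
Step 16: shift /. Stack=[T /] ptr=8 lookahead=num remaining=[num + id * id $]
Step 17: shift num. Stack=[T / num] ptr=9 lookahead=+ remaining=[+ id * id $]
Step 18: reduce F->num. Stack=[T / F] ptr=9 lookahead=+ remaining=[+ id * id $]
Step 19: reduce T->T / F. Stack=[T] ptr=9 lookahead=+ remaining=[+ id * id $]
Step 20: reduce E->T. Stack=[E] ptr=9 lookahead=+ remaining=[+ id * id $]
Step 21: shift +. Stack=[E +] ptr=10 lookahead=id remaining=[id * id $]
Step 22: shift id. Stack=[E + id] ptr=11 lookahead=* remaining=[* id $]
Step 23: reduce F->id. Stack=[E + F] ptr=11 lookahead=* remaining=[* id $]
Step 24: reduce T->F. Stack=[E + T] ptr=11 lookahead=* remaining=[* id $]
Step 25: shift *. Stack=[E + T *] ptr=12 lookahead=id remaining=[id $]
Step 26: shift id. Stack=[E + T * id] ptr=13 lookahead=$ remaining=[$]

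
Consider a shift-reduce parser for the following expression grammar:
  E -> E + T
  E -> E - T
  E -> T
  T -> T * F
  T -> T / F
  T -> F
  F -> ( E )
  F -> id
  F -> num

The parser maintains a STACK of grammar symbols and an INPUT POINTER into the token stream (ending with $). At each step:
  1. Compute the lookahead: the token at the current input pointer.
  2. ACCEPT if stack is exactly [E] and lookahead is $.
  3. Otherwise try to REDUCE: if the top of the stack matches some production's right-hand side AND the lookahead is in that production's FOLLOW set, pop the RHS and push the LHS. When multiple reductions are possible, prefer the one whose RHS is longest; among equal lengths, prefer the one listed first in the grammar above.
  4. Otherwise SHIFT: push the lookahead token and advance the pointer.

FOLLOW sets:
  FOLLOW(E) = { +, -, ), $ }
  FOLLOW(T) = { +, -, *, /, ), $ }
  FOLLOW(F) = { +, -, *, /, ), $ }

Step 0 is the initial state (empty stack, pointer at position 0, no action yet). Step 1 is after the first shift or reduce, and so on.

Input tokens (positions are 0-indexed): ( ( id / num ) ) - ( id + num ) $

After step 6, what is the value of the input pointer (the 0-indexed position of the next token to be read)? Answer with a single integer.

Answer: 4

Derivation:
Step 1: shift (. Stack=[(] ptr=1 lookahead=( remaining=[( id / num ) ) - ( id + num ) $]
Step 2: shift (. Stack=[( (] ptr=2 lookahead=id remaining=[id / num ) ) - ( id + num ) $]
Step 3: shift id. Stack=[( ( id] ptr=3 lookahead=/ remaining=[/ num ) ) - ( id + num ) $]
Step 4: reduce F->id. Stack=[( ( F] ptr=3 lookahead=/ remaining=[/ num ) ) - ( id + num ) $]
Step 5: reduce T->F. Stack=[( ( T] ptr=3 lookahead=/ remaining=[/ num ) ) - ( id + num ) $]
Step 6: shift /. Stack=[( ( T /] ptr=4 lookahead=num remaining=[num ) ) - ( id + num ) $]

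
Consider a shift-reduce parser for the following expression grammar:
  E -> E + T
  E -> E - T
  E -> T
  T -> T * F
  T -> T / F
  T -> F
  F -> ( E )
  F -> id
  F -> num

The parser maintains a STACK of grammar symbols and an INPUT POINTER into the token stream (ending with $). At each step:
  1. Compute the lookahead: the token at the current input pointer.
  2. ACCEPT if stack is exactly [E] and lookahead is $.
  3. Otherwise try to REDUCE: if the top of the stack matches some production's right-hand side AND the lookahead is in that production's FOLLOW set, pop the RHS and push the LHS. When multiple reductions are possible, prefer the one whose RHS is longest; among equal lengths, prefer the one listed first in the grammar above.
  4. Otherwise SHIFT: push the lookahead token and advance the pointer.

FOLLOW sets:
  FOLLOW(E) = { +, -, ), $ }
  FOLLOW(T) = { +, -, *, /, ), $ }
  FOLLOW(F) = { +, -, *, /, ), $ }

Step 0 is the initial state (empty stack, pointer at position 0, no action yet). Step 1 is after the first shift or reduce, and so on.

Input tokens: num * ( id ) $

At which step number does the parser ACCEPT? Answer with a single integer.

Answer: 14

Derivation:
Step 1: shift num. Stack=[num] ptr=1 lookahead=* remaining=[* ( id ) $]
Step 2: reduce F->num. Stack=[F] ptr=1 lookahead=* remaining=[* ( id ) $]
Step 3: reduce T->F. Stack=[T] ptr=1 lookahead=* remaining=[* ( id ) $]
Step 4: shift *. Stack=[T *] ptr=2 lookahead=( remaining=[( id ) $]
Step 5: shift (. Stack=[T * (] ptr=3 lookahead=id remaining=[id ) $]
Step 6: shift id. Stack=[T * ( id] ptr=4 lookahead=) remaining=[) $]
Step 7: reduce F->id. Stack=[T * ( F] ptr=4 lookahead=) remaining=[) $]
Step 8: reduce T->F. Stack=[T * ( T] ptr=4 lookahead=) remaining=[) $]
Step 9: reduce E->T. Stack=[T * ( E] ptr=4 lookahead=) remaining=[) $]
Step 10: shift ). Stack=[T * ( E )] ptr=5 lookahead=$ remaining=[$]
Step 11: reduce F->( E ). Stack=[T * F] ptr=5 lookahead=$ remaining=[$]
Step 12: reduce T->T * F. Stack=[T] ptr=5 lookahead=$ remaining=[$]
Step 13: reduce E->T. Stack=[E] ptr=5 lookahead=$ remaining=[$]
Step 14: accept. Stack=[E] ptr=5 lookahead=$ remaining=[$]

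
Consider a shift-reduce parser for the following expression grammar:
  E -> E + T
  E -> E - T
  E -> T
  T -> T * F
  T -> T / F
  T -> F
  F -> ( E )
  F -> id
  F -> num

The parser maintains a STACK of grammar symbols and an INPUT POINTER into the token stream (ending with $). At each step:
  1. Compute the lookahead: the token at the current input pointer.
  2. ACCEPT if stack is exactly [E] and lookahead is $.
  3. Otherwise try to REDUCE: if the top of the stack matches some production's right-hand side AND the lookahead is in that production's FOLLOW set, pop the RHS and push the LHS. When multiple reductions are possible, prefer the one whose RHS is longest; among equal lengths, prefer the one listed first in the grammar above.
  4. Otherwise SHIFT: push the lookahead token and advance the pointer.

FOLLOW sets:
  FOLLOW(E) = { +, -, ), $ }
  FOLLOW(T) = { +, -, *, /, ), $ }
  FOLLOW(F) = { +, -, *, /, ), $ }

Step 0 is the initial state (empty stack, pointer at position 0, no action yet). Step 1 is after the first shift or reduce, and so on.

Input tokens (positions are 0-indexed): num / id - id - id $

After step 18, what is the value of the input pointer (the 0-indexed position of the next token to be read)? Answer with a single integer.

Step 1: shift num. Stack=[num] ptr=1 lookahead=/ remaining=[/ id - id - id $]
Step 2: reduce F->num. Stack=[F] ptr=1 lookahead=/ remaining=[/ id - id - id $]
Step 3: reduce T->F. Stack=[T] ptr=1 lookahead=/ remaining=[/ id - id - id $]
Step 4: shift /. Stack=[T /] ptr=2 lookahead=id remaining=[id - id - id $]
Step 5: shift id. Stack=[T / id] ptr=3 lookahead=- remaining=[- id - id $]
Step 6: reduce F->id. Stack=[T / F] ptr=3 lookahead=- remaining=[- id - id $]
Step 7: reduce T->T / F. Stack=[T] ptr=3 lookahead=- remaining=[- id - id $]
Step 8: reduce E->T. Stack=[E] ptr=3 lookahead=- remaining=[- id - id $]
Step 9: shift -. Stack=[E -] ptr=4 lookahead=id remaining=[id - id $]
Step 10: shift id. Stack=[E - id] ptr=5 lookahead=- remaining=[- id $]
Step 11: reduce F->id. Stack=[E - F] ptr=5 lookahead=- remaining=[- id $]
Step 12: reduce T->F. Stack=[E - T] ptr=5 lookahead=- remaining=[- id $]
Step 13: reduce E->E - T. Stack=[E] ptr=5 lookahead=- remaining=[- id $]
Step 14: shift -. Stack=[E -] ptr=6 lookahead=id remaining=[id $]
Step 15: shift id. Stack=[E - id] ptr=7 lookahead=$ remaining=[$]
Step 16: reduce F->id. Stack=[E - F] ptr=7 lookahead=$ remaining=[$]
Step 17: reduce T->F. Stack=[E - T] ptr=7 lookahead=$ remaining=[$]
Step 18: reduce E->E - T. Stack=[E] ptr=7 lookahead=$ remaining=[$]

Answer: 7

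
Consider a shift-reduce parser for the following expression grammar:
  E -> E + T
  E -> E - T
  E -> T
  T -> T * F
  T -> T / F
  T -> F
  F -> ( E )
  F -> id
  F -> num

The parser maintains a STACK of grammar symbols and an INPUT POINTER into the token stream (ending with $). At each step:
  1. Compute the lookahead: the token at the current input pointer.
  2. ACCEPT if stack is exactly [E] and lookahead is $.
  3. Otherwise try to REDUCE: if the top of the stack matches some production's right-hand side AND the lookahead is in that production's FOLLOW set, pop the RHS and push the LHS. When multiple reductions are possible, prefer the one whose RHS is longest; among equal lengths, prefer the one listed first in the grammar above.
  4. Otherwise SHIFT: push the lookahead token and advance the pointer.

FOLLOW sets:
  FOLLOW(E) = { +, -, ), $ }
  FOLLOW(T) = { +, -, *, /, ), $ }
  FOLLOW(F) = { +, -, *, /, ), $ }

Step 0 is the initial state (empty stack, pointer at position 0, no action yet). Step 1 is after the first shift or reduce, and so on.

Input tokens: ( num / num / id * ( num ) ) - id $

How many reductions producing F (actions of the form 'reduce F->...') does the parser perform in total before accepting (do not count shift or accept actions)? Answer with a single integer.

Answer: 7

Derivation:
Step 1: shift (. Stack=[(] ptr=1 lookahead=num remaining=[num / num / id * ( num ) ) - id $]
Step 2: shift num. Stack=[( num] ptr=2 lookahead=/ remaining=[/ num / id * ( num ) ) - id $]
Step 3: reduce F->num. Stack=[( F] ptr=2 lookahead=/ remaining=[/ num / id * ( num ) ) - id $]
Step 4: reduce T->F. Stack=[( T] ptr=2 lookahead=/ remaining=[/ num / id * ( num ) ) - id $]
Step 5: shift /. Stack=[( T /] ptr=3 lookahead=num remaining=[num / id * ( num ) ) - id $]
Step 6: shift num. Stack=[( T / num] ptr=4 lookahead=/ remaining=[/ id * ( num ) ) - id $]
Step 7: reduce F->num. Stack=[( T / F] ptr=4 lookahead=/ remaining=[/ id * ( num ) ) - id $]
Step 8: reduce T->T / F. Stack=[( T] ptr=4 lookahead=/ remaining=[/ id * ( num ) ) - id $]
Step 9: shift /. Stack=[( T /] ptr=5 lookahead=id remaining=[id * ( num ) ) - id $]
Step 10: shift id. Stack=[( T / id] ptr=6 lookahead=* remaining=[* ( num ) ) - id $]
Step 11: reduce F->id. Stack=[( T / F] ptr=6 lookahead=* remaining=[* ( num ) ) - id $]
Step 12: reduce T->T / F. Stack=[( T] ptr=6 lookahead=* remaining=[* ( num ) ) - id $]
Step 13: shift *. Stack=[( T *] ptr=7 lookahead=( remaining=[( num ) ) - id $]
Step 14: shift (. Stack=[( T * (] ptr=8 lookahead=num remaining=[num ) ) - id $]
Step 15: shift num. Stack=[( T * ( num] ptr=9 lookahead=) remaining=[) ) - id $]
Step 16: reduce F->num. Stack=[( T * ( F] ptr=9 lookahead=) remaining=[) ) - id $]
Step 17: reduce T->F. Stack=[( T * ( T] ptr=9 lookahead=) remaining=[) ) - id $]
Step 18: reduce E->T. Stack=[( T * ( E] ptr=9 lookahead=) remaining=[) ) - id $]
Step 19: shift ). Stack=[( T * ( E )] ptr=10 lookahead=) remaining=[) - id $]
Step 20: reduce F->( E ). Stack=[( T * F] ptr=10 lookahead=) remaining=[) - id $]
Step 21: reduce T->T * F. Stack=[( T] ptr=10 lookahead=) remaining=[) - id $]
Step 22: reduce E->T. Stack=[( E] ptr=10 lookahead=) remaining=[) - id $]
Step 23: shift ). Stack=[( E )] ptr=11 lookahead=- remaining=[- id $]
Step 24: reduce F->( E ). Stack=[F] ptr=11 lookahead=- remaining=[- id $]
Step 25: reduce T->F. Stack=[T] ptr=11 lookahead=- remaining=[- id $]
Step 26: reduce E->T. Stack=[E] ptr=11 lookahead=- remaining=[- id $]
Step 27: shift -. Stack=[E -] ptr=12 lookahead=id remaining=[id $]
Step 28: shift id. Stack=[E - id] ptr=13 lookahead=$ remaining=[$]
Step 29: reduce F->id. Stack=[E - F] ptr=13 lookahead=$ remaining=[$]
Step 30: reduce T->F. Stack=[E - T] ptr=13 lookahead=$ remaining=[$]
Step 31: reduce E->E - T. Stack=[E] ptr=13 lookahead=$ remaining=[$]
Step 32: accept. Stack=[E] ptr=13 lookahead=$ remaining=[$]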